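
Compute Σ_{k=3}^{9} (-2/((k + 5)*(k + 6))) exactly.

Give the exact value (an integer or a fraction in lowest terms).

Σ = -7/60

t_(k+1)/t_k = (k + 5)/(k + 7).
Take A(k)=k + 5, B(k)=k + 7, C(k)=1.
Need (k + 5)·f(k+1) − (k + 6)·f(k) = 1.
d = 1 from the (1,1,0) case.
Solve for f: f(k) = k/5 (degree 1 ≤ 1).
R(k) = B(k−1)·f(k)/C(k) = k*(k + 6)/5; s_k = R·t_k = -2*k/(5*k + 25).
Check: Δs_k = -2/(k**2 + 11*k + 30). ✓
Evaluate s at k=10 and k=3: -4/15 and -3/20; difference -7/60.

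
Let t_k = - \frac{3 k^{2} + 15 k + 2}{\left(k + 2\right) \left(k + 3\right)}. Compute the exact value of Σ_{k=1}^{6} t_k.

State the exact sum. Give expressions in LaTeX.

Compute t_(k+1)/t_k: get (k + 2)*(15*k + 3*(k + 1)**2 + 17)/((k + 4)*(3*k**2 + 15*k + 2)).
Factor: A=k + 2; B=k + 4; C=k**2 + 5*k + 2/3.
f must satisfy (k + 2)·f(k+1) − (k + 3)·f(k) = k**2 + 5*k + 2/3.
Degrees (1,1,2) ⇒ d ≤ 2.
Solving with deg f ≤ 2: f(k) = k*(3*k - 2)/3.
Certificate R = B(k−1)f/C = k*(k + 3)*(3*k - 2)/(3*k**2 + 15*k + 2) gives s_k = k*(2 - 3*k)/(k + 2).
Check: Δs_k = (-3*k**2 - 15*k - 2)/(k**2 + 5*k + 6). ✓
Sum = s_(7) − s_(1); s_(7) = -133/9, s_(1) = -1/3 ⇒ -130/9.

Σ = -130/9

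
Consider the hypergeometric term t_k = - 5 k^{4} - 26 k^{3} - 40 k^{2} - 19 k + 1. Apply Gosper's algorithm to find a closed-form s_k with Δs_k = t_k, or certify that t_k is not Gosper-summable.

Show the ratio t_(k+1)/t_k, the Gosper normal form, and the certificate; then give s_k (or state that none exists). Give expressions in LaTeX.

s_k = k \left(- k^{4} - 4 k^{3} - 2 k^{2} + 4 k + 4\right)

Step 1: r(k) = (5*k**4 + 46*k**3 + 148*k**2 + 197*k + 89)/(5*k**4 + 26*k**3 + 40*k**2 + 19*k - 1).
Take A(k)=1, B(k)=1, C(k)=k**4 + 26*k**3/5 + 8*k**2 + 19*k/5 - 1/5.
Key eq: (1)·f(k+1) = (1)·f(k) + (k**4 + 26*k**3/5 + 8*k**2 + 19*k/5 - 1/5).
Bound: deg f ≤ 5.
A polynomial solution: f(k) = k*(k**4 + 4*k**3 + 2*k**2 - 4*k - 4)/5.
Then R = B(k−1)f/C = k*(k**4 + 4*k**3 + 2*k**2 - 4*k - 4)/(5*k**4 + 26*k**3 + 40*k**2 + 19*k - 1), so s_k = R(k)·t_k = k*(-k**4 - 4*k**3 - 2*k**2 + 4*k + 4).
Δs = -5*k**4 - 26*k**3 - 40*k**2 - 19*k + 1, as required.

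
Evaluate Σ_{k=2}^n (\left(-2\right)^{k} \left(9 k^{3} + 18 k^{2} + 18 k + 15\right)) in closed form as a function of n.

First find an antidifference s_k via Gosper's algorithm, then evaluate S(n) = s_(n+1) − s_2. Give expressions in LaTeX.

S(n) = 6 \left(-2\right)^{n} n^{3} + 18 \left(-2\right)^{n} n^{2} + 18 \left(-2\right)^{n} n + 12 \left(-2\right)^{n} + 108

Ratio r(k) = 2*(-3*k**3 - 15*k**2 - 27*k - 20)/(3*k**3 + 6*k**2 + 6*k + 5).
Take A(k)=-2, B(k)=1, C(k)=k**3 + 2*k**2 + 2*k + 5/3.
Set up (-2)·f(k+1) − (1)·f(k) − (k**3 + 2*k**2 + 2*k + 5/3) = 0.
From deg A=0, deg B=0, deg C=3: d=3.
Match coefficients ⇒ f(k) = -(k + 1)*(k**2 - k + 1)/3.
Get s_k = R·t_k = -3*(-2)**k*(k**3 + 1) with R(k) = B(k−1)f(k)/C(k) = -(k + 1)*(k**2 - k + 1)/(3*k**3 + 6*k**2 + 6*k + 5).
Δs = 3*(-2)**k*(k**3 + 2*(k + 1)**3 + 3), as required.
s_(n+1) = 6*(-2)**n*(n**3 + 3*n**2 + 3*n + 2) and s_(2) = -108, so S(n) = 6*(-2)**n*n**3 + 18*(-2)**n*n**2 + 18*(-2)**n*n + 12*(-2)**n + 108.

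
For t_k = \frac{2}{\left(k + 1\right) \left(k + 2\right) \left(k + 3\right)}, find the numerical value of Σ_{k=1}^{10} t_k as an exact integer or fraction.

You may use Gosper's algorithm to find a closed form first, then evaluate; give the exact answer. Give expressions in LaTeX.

t_(k+1)/t_k = (k + 1)/(k + 4).
Normal form (A,B,C) = (k + 1, k + 4, 1).
Solve (k + 1)·f(k+1) − (k + 3)·f(k) = 1.
deg f ≤ 2 (via 1,1,0).
Solving with deg f ≤ 2: f(k) = k*(k + 3)/4.
Get s_k = R·t_k = k*(k + 3)/(2*(k + 1)*(k + 2)) with R(k) = B(k−1)f(k)/C(k) = k*(k + 3)**2/4.
s_(k+1) − s_k = 2/(k**3 + 6*k**2 + 11*k + 6) = t_k.
Σ_(k=1)^(10) t_k = s_(11) − s_(1) = 77/156 − (1/3) = 25/156.

Σ = 25/156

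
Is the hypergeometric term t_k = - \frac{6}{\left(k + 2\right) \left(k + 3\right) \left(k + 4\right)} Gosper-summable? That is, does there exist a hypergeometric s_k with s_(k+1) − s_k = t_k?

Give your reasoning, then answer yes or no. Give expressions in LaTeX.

The ratio is (k + 2)/(k + 5).
Take A(k)=k + 2, B(k)=k + 5, C(k)=1.
Set up (k + 2)·f(k+1) − (k + 4)·f(k) − (1) = 0.
Bound: deg f ≤ 2.
Solve for f: f(k) = k*(k + 5)/12 (degree 2 ≤ 2).
Certificate R = B(k−1)f/C = k*(k + 4)*(k + 5)/12 gives s_k = k*(-k - 5)/(2*(k + 2)*(k + 3)).
Check: Δs_k = -6/(k**3 + 9*k**2 + 26*k + 24). ✓

Yes. s_k = \frac{k \left(- k - 5\right)}{2 \left(k + 2\right) \left(k + 3\right)}.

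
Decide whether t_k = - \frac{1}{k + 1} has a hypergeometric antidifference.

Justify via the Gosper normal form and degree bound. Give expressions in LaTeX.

The ratio is (k + 1)/(k + 2).
Take A(k)=k + 1, B(k)=k + 2, C(k)=1.
Need (k + 1)·f(k+1) − (k + 1)·f(k) = 1.
d = 0 from the (1,1,0) case.
Write f(k) = c0. Then LHS − RHS = -1, requiring -1 = 0: contradictory. No certificate.

No; the coefficient equations for f are inconsistent.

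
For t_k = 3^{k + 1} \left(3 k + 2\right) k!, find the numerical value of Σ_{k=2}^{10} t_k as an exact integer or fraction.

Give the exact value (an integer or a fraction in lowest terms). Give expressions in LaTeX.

Σ = 21213424108746

The ratio is 3*(k + 1)*(3*k + 5)/(3*k + 2).
So A=3*k + 3 and B=1, with C=k + 2/3.
Set up (3*k + 3)·f(k+1) − (1)·f(k) − (k + 2/3) = 0.
From deg A=1, deg B=0, deg C=1: d=0.
Coefficient equations give f(k) = 1/3.
Then R = B(k−1)f/C = 1/(3*k + 2), so s_k = R(k)·t_k = 3**(k + 1)*factorial(k).
Verify: 3**(k + 1)*(3*k + 2)*factorial(k) matches t_k.
Σ_(k=2)^(10) t_k = s_(11) − s_(2) = 21213424108800 − (54) = 21213424108746.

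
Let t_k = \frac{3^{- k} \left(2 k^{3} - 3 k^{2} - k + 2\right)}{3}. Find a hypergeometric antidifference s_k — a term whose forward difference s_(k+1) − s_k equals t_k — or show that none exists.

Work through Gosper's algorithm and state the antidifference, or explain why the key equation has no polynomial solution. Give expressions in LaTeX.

The ratio is k*(2*k**2 + 3*k - 1)/(3*(2*k**3 - 3*k**2 - k + 2)).
Factor: A=1/3; B=1; C=k**3 - 3*k**2/2 - k/2 + 1.
f must satisfy (1/3)·f(k+1) − (1)·f(k) = k**3 - 3*k**2/2 - k/2 + 1.
Bound: deg f ≤ 3.
Match coefficients ⇒ f(k) = -3*(k + 1)*(k**2 - k + 2)/2.
So s_k = (B(k−1)f/C)·t_k = (-3*(k + 1)*(k**2 - k + 2)/((k - 1)*(2*k**2 - k - 2)))·t_k = (-k**3 - k - 2)/3**k.
s_(k+1) − s_k = (2*k**3 - 3*k**2 - k + 2)/(3*3**k) = t_k.

s_k = 3^{- k} \left(- k^{3} - k - 2\right)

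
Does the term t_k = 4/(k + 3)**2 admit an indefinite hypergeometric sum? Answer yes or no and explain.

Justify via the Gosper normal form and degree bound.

No; the coefficient equations for f are inconsistent.

r(k) = (k + 3)**2/(k + 4)**2 after simplifying.
Factor: A=k**2 + 6*k + 9; B=k**2 + 8*k + 16; C=1.
Solve (k**2 + 6*k + 9)·f(k+1) − (k**2 + 6*k + 9)·f(k) = 1.
Degrees (2,2,0) ⇒ d ≤ 0.
Generic f = c0 gives residual -1; -1 = 0 cannot hold, so t_k is not Gosper-summable.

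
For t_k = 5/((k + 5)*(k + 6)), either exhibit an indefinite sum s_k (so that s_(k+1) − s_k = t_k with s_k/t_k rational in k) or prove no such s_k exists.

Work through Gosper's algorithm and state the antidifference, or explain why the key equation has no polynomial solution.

Step 1: r(k) = (k + 5)/(k + 7).
So A=k + 5 and B=k + 7, with C=1.
Solve (k + 5)·f(k+1) − (k + 6)·f(k) = 1.
Bound: deg f ≤ 1.
A polynomial solution: f(k) = k/5.
So s_k = (B(k−1)f/C)·t_k = (k*(k + 6)/5)·t_k = k/(k + 5).
Verify: 5/(k**2 + 11*k + 30) matches t_k.

s_k = k/(k + 5)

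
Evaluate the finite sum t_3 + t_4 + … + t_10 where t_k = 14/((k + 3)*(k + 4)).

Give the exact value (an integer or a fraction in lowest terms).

The ratio is (k + 3)/(k + 5).
A = k + 3, B = k + 5, C = 1.
Solve (k + 3)·f(k+1) − (k + 4)·f(k) = 1.
Degrees (1,1,0) ⇒ d ≤ 1.
Coefficient equations give f(k) = k/3.
Get s_k = R·t_k = 14*k/(3*(k + 3)) with R(k) = B(k−1)f(k)/C(k) = k*(k + 4)/3.
Check: Δs_k = 14/(k**2 + 7*k + 12). ✓
Evaluate s at k=11 and k=3: 11/3 and 7/3; difference 4/3.

Σ = 4/3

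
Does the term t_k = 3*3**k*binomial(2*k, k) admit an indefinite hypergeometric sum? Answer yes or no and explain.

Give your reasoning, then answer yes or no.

No; the degree bound rules out any f.

The ratio is 6*(2*k + 1)/(k + 1).
Normal form (A,B,C) = (12*k + 6, k + 1, 1).
Need (12*k + 6)·f(k+1) − (k)·f(k) = 1.
deg f ≤ -1 (via 1,1,0).
d = -1 < 0 ⇒ no nonzero polynomial f; not summable.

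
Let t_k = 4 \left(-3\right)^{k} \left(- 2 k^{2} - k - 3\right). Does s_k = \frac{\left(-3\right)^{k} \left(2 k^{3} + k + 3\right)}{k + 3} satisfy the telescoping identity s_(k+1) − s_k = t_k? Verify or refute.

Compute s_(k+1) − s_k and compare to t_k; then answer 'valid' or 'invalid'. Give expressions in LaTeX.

s_(k+1) = (-3)**(k + 1)*(k + 2*(k + 1)**3 + 4)/(k + 4)
s_(k+1) − s_k = (-3)**k*(-8*k**4 - 44*k**3 - 76*k**2 - 88*k - 66)/(k**2 + 7*k + 12)
(s_(k+1) − s_k) − t_k = (-3)**k*(16*k**3 + 60*k**2 + 44*k + 78)/(k**2 + 7*k + 12)

Invalid: residual \frac{\left(-3\right)^{k} \left(16 k^{3} + 60 k^{2} + 44 k + 78\right)}{k^{2} + 7 k + 12} ≠ 0.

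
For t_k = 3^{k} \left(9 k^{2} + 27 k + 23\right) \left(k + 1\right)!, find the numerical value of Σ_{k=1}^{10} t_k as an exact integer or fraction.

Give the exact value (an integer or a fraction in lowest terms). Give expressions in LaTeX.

t_(k+1)/t_k = 3*(9*k**3 + 63*k**2 + 149*k + 118)/(9*k**2 + 27*k + 23).
A = 3*k + 6, B = 1, C = k**2 + 3*k + 23/9.
Key eq: (3*k + 6)·f(k+1) = (1)·f(k) + (k**2 + 3*k + 23/9).
Bound: deg f ≤ 1.
A polynomial solution: f(k) = (3*k + 1)/9.
Then R = B(k−1)f/C = (3*k + 1)/(9*k**2 + 27*k + 23), so s_k = R(k)·t_k = 3**k*(3*k + 1)*factorial(k + 1).
s_(k+1) − s_k = 3**k*(9*k**2 + 27*k + 23)*factorial(k + 1) = t_k.
Σ_(k=1)^(10) t_k = s_(11) − s_(1) = 2885025678796800 − (24) = 2885025678796776.

Σ = 2885025678796776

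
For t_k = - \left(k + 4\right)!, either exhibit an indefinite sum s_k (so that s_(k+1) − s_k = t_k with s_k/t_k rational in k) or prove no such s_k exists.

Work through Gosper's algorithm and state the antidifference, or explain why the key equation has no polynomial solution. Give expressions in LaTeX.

none (Gosper's algorithm certifies no s_k)

Ratio r(k) = k + 5.
Normal form (A,B,C) = (k + 5, 1, 1).
f must satisfy (k + 5)·f(k+1) − (1)·f(k) = 1.
From deg A=1, deg B=0, deg C=0: d=-1.
Negative degree bound (-1): no f exists, t_k not Gosper-summable.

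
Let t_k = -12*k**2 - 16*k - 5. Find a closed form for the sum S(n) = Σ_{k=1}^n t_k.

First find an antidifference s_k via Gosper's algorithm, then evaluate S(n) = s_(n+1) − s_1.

S(n) = n*(-4*n**2 - 14*n - 15)

r(k) = (12*k**2 + 40*k + 33)/(12*k**2 + 16*k + 5) after simplifying.
Factor: A=1; B=1; C=k**2 + 4*k/3 + 5/12.
Set up (1)·f(k+1) − (1)·f(k) − (k**2 + 4*k/3 + 5/12) = 0.
From deg A=0, deg B=0, deg C=2: d=3.
Match coefficients ⇒ f(k) = k*(4*k**2 + 2*k - 1)/12.
Get s_k = R·t_k = k*(-4*k**2 - 2*k + 1) with R(k) = B(k−1)f(k)/C(k) = k*(4*k**2 + 2*k - 1)/((2*k + 1)*(6*k + 5)).
Δs = -12*k**2 - 16*k - 5, as required.
s_(n+1) = -4*n**3 - 14*n**2 - 15*n - 5 and s_(1) = -5, so S(n) = n*(-4*n**2 - 14*n - 15).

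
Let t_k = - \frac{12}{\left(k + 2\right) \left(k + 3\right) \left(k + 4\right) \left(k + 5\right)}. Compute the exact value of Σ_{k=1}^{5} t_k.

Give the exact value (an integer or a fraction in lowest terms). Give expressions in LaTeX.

r(k) = (k + 2)/(k + 6) after simplifying.
Normal form (A,B,C) = (k + 2, k + 6, 1).
Need (k + 2)·f(k+1) − (k + 5)·f(k) = 1.
From deg A=1, deg B=1, deg C=0: d=3.
A polynomial solution: f(k) = k*(k**2 + 9*k + 26)/72.
Get s_k = R·t_k = k*(-k**2 - 9*k - 26)/(6*(k + 2)*(k + 3)*(k + 4)) with R(k) = B(k−1)f(k)/C(k) = k*(k + 5)*(k**2 + 9*k + 26)/72.
s_(k+1) − s_k = -12/(k**4 + 14*k**3 + 71*k**2 + 154*k + 120) = t_k.
Σ_(k=1)^(5) t_k = s_(6) − s_(1) = -29/180 − (-1/10) = -11/180.

Σ = -11/180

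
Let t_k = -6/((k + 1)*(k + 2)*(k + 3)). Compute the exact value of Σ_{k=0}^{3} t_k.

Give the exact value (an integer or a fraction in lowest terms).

Σ = -7/5

Compute t_(k+1)/t_k: get (k + 1)/(k + 4).
A = k + 1, B = k + 4, C = 1.
f must satisfy (k + 1)·f(k+1) − (k + 3)·f(k) = 1.
Bound: deg f ≤ 2.
A polynomial solution: f(k) = k*(k + 3)/4.
So s_k = (B(k−1)f/C)·t_k = (k*(k + 3)**2/4)·t_k = 3*k*(-k - 3)/(2*(k + 1)*(k + 2)).
s_(k+1) − s_k = -6/(k**3 + 6*k**2 + 11*k + 6) = t_k.
Sum = s_(4) − s_(0); s_(4) = -7/5, s_(0) = 0 ⇒ -7/5.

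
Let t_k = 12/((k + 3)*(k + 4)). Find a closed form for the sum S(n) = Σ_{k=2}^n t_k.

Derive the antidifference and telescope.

Ratio r(k) = (k + 3)/(k + 5).
Take A(k)=k + 3, B(k)=k + 5, C(k)=1.
Set up (k + 3)·f(k+1) − (k + 4)·f(k) − (1) = 0.
deg f ≤ 1 (via 1,1,0).
Solving with deg f ≤ 1: f(k) = k/3.
Then R = B(k−1)f/C = k*(k + 4)/3, so s_k = R(k)·t_k = 4*k/(k + 3).
s_(k+1) − s_k = 12/(k**2 + 7*k + 12) = t_k.
Evaluate: s_(n+1) = 4*(n + 1)/(n + 4); subtract s_(2) = 8/5 ⇒ S(n) = 12*(n - 1)/(5*(n + 4)).

S(n) = 12*(n - 1)/(5*(n + 4))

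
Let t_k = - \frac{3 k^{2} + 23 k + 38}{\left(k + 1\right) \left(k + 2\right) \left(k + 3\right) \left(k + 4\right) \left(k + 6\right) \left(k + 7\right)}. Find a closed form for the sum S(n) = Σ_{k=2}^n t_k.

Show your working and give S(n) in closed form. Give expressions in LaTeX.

S(n) = \frac{- n^{3} - 13 n^{2} - 50 n + 64}{120 \left(n^{3} + 13 n^{2} + 50 n + 56\right)}

r(k) = (k + 1)*(k + 6)*(23*k + 3*(k + 1)**2 + 61)/((k + 5)*(k + 8)*(3*k**2 + 23*k + 38)) after simplifying.
Gosper form: A/B · C(k+1)/C(k) with A=k + 1, B=k + 8, C=k**3 + 38*k**2/3 + 51*k + 190/3.
Need (k + 1)·f(k+1) − (k + 7)·f(k) = k**3 + 38*k**2/3 + 51*k + 190/3.
Degrees (1,1,3) ⇒ d ≤ 6.
A polynomial solution: f(k) = k*(k + 2)*(k + 4)*(k + 5)*(k**2 + 10*k + 27)/54.
Certificate R = B(k−1)f/C = k*(k + 2)*(k + 4)*(k + 7)*(k**2 + 10*k + 27)/(18*(3*k**2 + 23*k + 38)) gives s_k = k*(-k**2 - 10*k - 27)/(18*(k**3 + 10*k**2 + 27*k + 18)).
Verify: (-3*k**2 - 23*k - 38)/(k**6 + 23*k**5 + 207*k**4 + 925*k**3 + 2144*k**2 + 2412*k + 1008) matches t_k.
s_(n+1) = (-n**3 - 13*n**2 - 50*n - 38)/(18*(n**3 + 13*n**2 + 50*n + 56)) and s_(2) = -17/360, so S(n) = (-n**3 - 13*n**2 - 50*n + 64)/(120*(n**3 + 13*n**2 + 50*n + 56)).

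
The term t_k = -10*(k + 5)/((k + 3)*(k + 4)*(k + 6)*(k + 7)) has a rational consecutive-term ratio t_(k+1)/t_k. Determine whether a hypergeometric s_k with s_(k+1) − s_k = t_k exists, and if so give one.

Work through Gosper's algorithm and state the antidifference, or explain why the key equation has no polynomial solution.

Compute t_(k+1)/t_k: get (k + 3)*(k + 6)**2/((k + 5)**2*(k + 8)).
A = k + 3, B = k + 8, C = k**2 + 10*k + 25.
Solve (k + 3)·f(k+1) − (k + 7)·f(k) = k**2 + 10*k + 25.
Degrees (1,1,2) ⇒ d ≤ 4.
Coefficient equations give f(k) = k*(k + 4)*(k + 5)*(k + 9)/36.
Get s_k = R·t_k = 5*k*(-k - 9)/(18*(k**2 + 9*k + 18)) with R(k) = B(k−1)f(k)/C(k) = k*(k + 4)*(k + 7)*(k + 9)/(36*(k + 5)).
s_(k+1) − s_k = 10*(-k - 5)/(k**4 + 20*k**3 + 145*k**2 + 450*k + 504) = t_k.

s_k = 5*k*(-k - 9)/(18*(k**2 + 9*k + 18))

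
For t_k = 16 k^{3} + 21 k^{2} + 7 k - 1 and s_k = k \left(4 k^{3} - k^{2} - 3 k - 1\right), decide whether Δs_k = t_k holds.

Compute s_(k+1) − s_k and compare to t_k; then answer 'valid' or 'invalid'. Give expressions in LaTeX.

s_(k+1) = 4*k**4 + 15*k**3 + 18*k**2 + 6*k - 1
s_(k+1) − s_k = 16*k**3 + 21*k**2 + 7*k - 1
(s_(k+1) − s_k) − t_k = 0

Valid: the claim telescopes to t_k.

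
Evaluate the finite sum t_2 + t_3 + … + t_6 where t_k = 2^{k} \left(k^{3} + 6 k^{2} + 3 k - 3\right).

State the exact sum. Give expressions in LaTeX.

Σ = 41332

Step 1: r(k) = 2*(k**3 + 9*k**2 + 18*k + 7)/(k**3 + 6*k**2 + 3*k - 3).
Take A(k)=2, B(k)=1, C(k)=k**3 + 6*k**2 + 3*k - 3.
Set up (2)·f(k+1) − (1)·f(k) − (k**3 + 6*k**2 + 3*k - 3) = 0.
Degrees (0,0,3) ⇒ d ≤ 3.
Solve for f: f(k) = k**3 - 3*k + 1 (degree 3 ≤ 3).
Certificate R = B(k−1)f/C = (k**3 - 3*k + 1)/(k**3 + 6*k**2 + 3*k - 3) gives s_k = 2**k*(k**3 - 3*k + 1).
Check: Δs_k = 2**k*(k**3 + 6*k**2 + 3*k - 3). ✓
Telescoping: Σ = s_(7) − s_(2) = 41344 − (12) = 41332.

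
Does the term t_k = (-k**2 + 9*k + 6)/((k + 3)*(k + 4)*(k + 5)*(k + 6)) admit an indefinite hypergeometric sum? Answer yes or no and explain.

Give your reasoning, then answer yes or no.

t_(k+1)/t_k = (k + 3)*(9*k - (k + 1)**2 + 15)/((k + 7)*(-k**2 + 9*k + 6)).
Factor: A=k + 3; B=k + 7; C=k**2 - 9*k - 6.
f must satisfy (k + 3)·f(k+1) − (k + 6)·f(k) = k**2 - 9*k - 6.
From deg A=1, deg B=1, deg C=2: d=3.
Solve for f: f(k) = -k*(k**2 + 42*k + 17)/30 (degree 3 ≤ 3).
Certificate R = B(k−1)f/C = -k*(k + 6)*(k**2 + 42*k + 17)/(30*(k**2 - 9*k - 6)) gives s_k = k*(k**2 + 42*k + 17)/(30*(k + 3)*(k + 4)*(k + 5)).
Check: Δs_k = (-k**2 + 9*k + 6)/(k**4 + 18*k**3 + 119*k**2 + 342*k + 360). ✓

Yes. s_k = k*(k**2 + 42*k + 17)/(30*(k + 3)*(k + 4)*(k + 5)).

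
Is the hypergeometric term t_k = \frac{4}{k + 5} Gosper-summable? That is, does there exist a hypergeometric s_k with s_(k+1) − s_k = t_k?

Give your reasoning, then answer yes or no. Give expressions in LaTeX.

No. Not Gosper-summable.

The ratio is (k + 5)/(k + 6).
Normal form (A,B,C) = (k + 5, k + 6, 1).
Key eq: (k + 5)·f(k+1) = (k + 5)·f(k) + (1).
deg f ≤ 0 (via 1,1,0).
Put f(k) = c0: A·f(k+1) − B(k−1)·f(k) − C = -1; need -1 = 0 — inconsistent ⇒ no f, not summable.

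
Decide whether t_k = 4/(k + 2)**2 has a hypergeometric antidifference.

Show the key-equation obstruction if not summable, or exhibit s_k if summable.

No — t_k has no hypergeometric antidifference.

r(k) = (k + 2)**2/(k + 3)**2 after simplifying.
Normal form (A,B,C) = (k**2 + 4*k + 4, k**2 + 6*k + 9, 1).
Solve (k**2 + 4*k + 4)·f(k+1) − (k**2 + 4*k + 4)·f(k) = 1.
From deg A=2, deg B=2, deg C=0: d=0.
Write f(k) = c0. Then LHS − RHS = -1, requiring -1 = 0: contradictory. No certificate.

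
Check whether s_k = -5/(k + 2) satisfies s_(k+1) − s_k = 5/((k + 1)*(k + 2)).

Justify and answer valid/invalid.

Invalid: residual -10/(k**3 + 6*k**2 + 11*k + 6) ≠ 0.

s_(k+1) = -5/(k + 3)
s_(k+1) − s_k = 5/((k + 2)*(k + 3))
(s_(k+1) − s_k) − t_k = -10/(k**3 + 6*k**2 + 11*k + 6)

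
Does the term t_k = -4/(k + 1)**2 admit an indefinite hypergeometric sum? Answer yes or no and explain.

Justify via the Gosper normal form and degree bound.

Step 1: r(k) = (k + 1)**2/(k + 2)**2.
Normal form (A,B,C) = (k**2 + 2*k + 1, k**2 + 4*k + 4, 1).
f must satisfy (k**2 + 2*k + 1)·f(k+1) − (k**2 + 2*k + 1)·f(k) = 1.
d = 0 from the (2,2,0) case.
Write f(k) = c0. Then LHS − RHS = -1, requiring -1 = 0: contradictory. No certificate.

No. Not Gosper-summable.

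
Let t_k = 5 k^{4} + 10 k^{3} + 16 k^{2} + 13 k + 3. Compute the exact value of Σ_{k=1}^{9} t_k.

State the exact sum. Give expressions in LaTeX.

Σ = 102087

t_(k+1)/t_k = (5*k**4 + 30*k**3 + 76*k**2 + 95*k + 47)/(5*k**4 + 10*k**3 + 16*k**2 + 13*k + 3).
So A=1 and B=1, with C=k**4 + 2*k**3 + 16*k**2/5 + 13*k/5 + 3/5.
f must satisfy (1)·f(k+1) − (1)·f(k) = k**4 + 2*k**3 + 16*k**2/5 + 13*k/5 + 3/5.
From deg A=0, deg B=0, deg C=4: d=5.
Solving with deg f ≤ 5: f(k) = k*(k**4 + 2*k**2 + k - 1)/5.
So s_k = (B(k−1)f/C)·t_k = (k*(k**4 + 2*k**2 + k - 1)/(5*k**4 + 10*k**3 + 16*k**2 + 13*k + 3))·t_k = k*(k**4 + 2*k**2 + k - 1).
s_(k+1) − s_k = 5*k**4 + 10*k**3 + 16*k**2 + 13*k + 3 = t_k.
Σ_(k=1)^(9) t_k = s_(10) − s_(1) = 102090 − (3) = 102087.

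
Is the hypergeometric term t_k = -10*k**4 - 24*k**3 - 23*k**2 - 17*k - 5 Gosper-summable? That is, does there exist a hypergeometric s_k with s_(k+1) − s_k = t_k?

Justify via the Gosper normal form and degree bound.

Yes. s_k = k**2*(-2*k**3 - k**2 + k - 3).

The ratio is (10*k**4 + 64*k**3 + 155*k**2 + 175*k + 79)/(10*k**4 + 24*k**3 + 23*k**2 + 17*k + 5).
Normal form (A,B,C) = (1, 1, k**4 + 12*k**3/5 + 23*k**2/10 + 17*k/10 + 1/2).
Need (1)·f(k+1) − (1)·f(k) = k**4 + 12*k**3/5 + 23*k**2/10 + 17*k/10 + 1/2.
Bound: deg f ≤ 5.
Solving with deg f ≤ 5: f(k) = k**2*(2*k + 3)*(k**2 - k + 1)/10.
Then R = B(k−1)f/C = k**2*(2*k + 3)*(k**2 - k + 1)/(10*k**4 + 24*k**3 + 23*k**2 + 17*k + 5), so s_k = R(k)·t_k = k**2*(-2*k**3 - k**2 + k - 3).
Verify: -10*k**4 - 24*k**3 - 23*k**2 - 17*k - 5 matches t_k.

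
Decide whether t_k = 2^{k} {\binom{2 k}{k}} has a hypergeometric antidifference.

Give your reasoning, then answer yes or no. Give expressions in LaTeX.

No — negative degree bound, so no certificate f.

Compute t_(k+1)/t_k: get 4*(2*k + 1)/(k + 1).
Gosper form: A/B · C(k+1)/C(k) with A=8*k + 4, B=k + 1, C=1.
Set up (8*k + 4)·f(k+1) − (k)·f(k) − (1) = 0.
d = -1 from the (1,1,0) case.
deg f ≤ -1 is impossible — no certificate.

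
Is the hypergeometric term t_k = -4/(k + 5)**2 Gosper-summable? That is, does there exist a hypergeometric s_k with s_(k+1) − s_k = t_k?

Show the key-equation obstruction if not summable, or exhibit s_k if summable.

The ratio is (k + 5)**2/(k + 6)**2.
So A=k**2 + 10*k + 25 and B=k**2 + 12*k + 36, with C=1.
f must satisfy (k**2 + 10*k + 25)·f(k+1) − (k**2 + 10*k + 25)·f(k) = 1.
Bound: deg f ≤ 0.
Generic f = c0 gives residual -1; -1 = 0 cannot hold, so t_k is not Gosper-summable.

No; the coefficient equations for f are inconsistent.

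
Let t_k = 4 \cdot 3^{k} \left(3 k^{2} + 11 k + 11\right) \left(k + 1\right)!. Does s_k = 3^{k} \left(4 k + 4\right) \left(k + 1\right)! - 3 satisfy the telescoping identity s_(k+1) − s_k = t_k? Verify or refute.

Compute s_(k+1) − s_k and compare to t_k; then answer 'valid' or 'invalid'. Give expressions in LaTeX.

s_(k+1) = 3**(k + 1)*(4*k + 8)*factorial(k + 2) - 3
s_(k+1) − s_k = 4*3**k*(3*k**2 + 11*k + 11)*factorial(k + 1)
(s_(k+1) − s_k) − t_k = 0

Valid: the claim telescopes to t_k.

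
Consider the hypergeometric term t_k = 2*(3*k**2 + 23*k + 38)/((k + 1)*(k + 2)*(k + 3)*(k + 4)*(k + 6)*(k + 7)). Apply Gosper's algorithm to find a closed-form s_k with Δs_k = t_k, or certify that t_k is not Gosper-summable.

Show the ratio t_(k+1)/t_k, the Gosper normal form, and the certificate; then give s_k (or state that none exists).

s_k = k*(k**2 + 10*k + 27)/(9*(k**3 + 10*k**2 + 27*k + 18))

The ratio is (k + 1)*(k + 6)*(23*k + 3*(k + 1)**2 + 61)/((k + 5)*(k + 8)*(3*k**2 + 23*k + 38)).
Gosper form: A/B · C(k+1)/C(k) with A=k + 1, B=k + 8, C=k**3 + 38*k**2/3 + 51*k + 190/3.
Need (k + 1)·f(k+1) − (k + 7)·f(k) = k**3 + 38*k**2/3 + 51*k + 190/3.
From deg A=1, deg B=1, deg C=3: d=6.
Coefficient equations give f(k) = k*(k + 2)*(k + 4)*(k + 5)*(k**2 + 10*k + 27)/54.
Then R = B(k−1)f/C = k*(k + 2)*(k + 4)*(k + 7)*(k**2 + 10*k + 27)/(18*(3*k**2 + 23*k + 38)), so s_k = R(k)·t_k = k*(k**2 + 10*k + 27)/(9*(k**3 + 10*k**2 + 27*k + 18)).
Check: Δs_k = 2*(3*k**2 + 23*k + 38)/(k**6 + 23*k**5 + 207*k**4 + 925*k**3 + 2144*k**2 + 2412*k + 1008). ✓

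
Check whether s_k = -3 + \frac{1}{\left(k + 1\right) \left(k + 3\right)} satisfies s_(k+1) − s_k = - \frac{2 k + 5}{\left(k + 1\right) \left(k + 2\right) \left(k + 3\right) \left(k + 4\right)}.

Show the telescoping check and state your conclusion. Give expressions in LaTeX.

valid; difference matches t_k

s_(k+1) = -3 + 1/((k + 2)*(k + 4))
s_(k+1) − s_k = (-2*k - 5)/(k**4 + 10*k**3 + 35*k**2 + 50*k + 24)
(s_(k+1) − s_k) − t_k = 0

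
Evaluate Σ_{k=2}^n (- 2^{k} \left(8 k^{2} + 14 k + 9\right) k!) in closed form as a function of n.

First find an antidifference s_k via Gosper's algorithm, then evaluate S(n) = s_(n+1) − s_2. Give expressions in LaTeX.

S(n) = - 8 \cdot 2^{n} n^{2} n! - 18 \cdot 2^{n} n n! - 10 \cdot 2^{n} n! + 72

Ratio r(k) = 2*(8*k**3 + 38*k**2 + 61*k + 31)/(8*k**2 + 14*k + 9).
Gosper form: A/B · C(k+1)/C(k) with A=2*k + 2, B=1, C=k**2 + 7*k/4 + 9/8.
f must satisfy (2*k + 2)·f(k+1) − (1)·f(k) = k**2 + 7*k/4 + 9/8.
deg f ≤ 1 (via 1,0,2).
Solving with deg f ≤ 1: f(k) = (4*k + 1)/8.
Then R = B(k−1)f/C = (4*k + 1)/(8*k**2 + 14*k + 9), so s_k = R(k)·t_k = -2**k*(4*k + 1)*factorial(k).
Check: Δs_k = -2**k*(8*k**2 + 14*k + 9)*factorial(k). ✓
Telescope: S(n) = s_(n+1) − s_(2) = -2**(n + 1)*(4*n + 5)*factorial(n + 1) − (-72) = -8*2**n*n**2*factorial(n) - 18*2**n*n*factorial(n) - 10*2**n*factorial(n) + 72.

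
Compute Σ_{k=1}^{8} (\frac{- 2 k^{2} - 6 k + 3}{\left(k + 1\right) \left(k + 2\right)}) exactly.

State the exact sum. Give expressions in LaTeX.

t_(k+1)/t_k = (k + 1)*(6*k + 2*(k + 1)**2 + 3)/((k + 3)*(2*k**2 + 6*k - 3)).
So A=k + 1 and B=k + 3, with C=k**2 + 3*k - 3/2.
Need (k + 1)·f(k+1) − (k + 2)·f(k) = k**2 + 3*k - 3/2.
d = 2 from the (1,1,2) case.
Coefficient equations give f(k) = k*(2*k - 5)/2.
Then R = B(k−1)f/C = k*(k + 2)*(2*k - 5)/(2*k**2 + 6*k - 3), so s_k = R(k)·t_k = k*(5 - 2*k)/(k + 1).
Check: Δs_k = (-2*k**2 - 6*k + 3)/(k**2 + 3*k + 2). ✓
Σ_(k=1)^(8) t_k = s_(9) − s_(1) = -117/10 − (3/2) = -66/5.

Σ = -66/5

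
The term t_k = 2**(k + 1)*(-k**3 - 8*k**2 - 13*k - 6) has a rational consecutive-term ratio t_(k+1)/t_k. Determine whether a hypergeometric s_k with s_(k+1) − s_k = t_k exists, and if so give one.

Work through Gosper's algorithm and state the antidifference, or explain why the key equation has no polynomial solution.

Step 1: r(k) = 2*(k**3 + 11*k**2 + 32*k + 28)/(k**3 + 8*k**2 + 13*k + 6).
A = 2, B = 1, C = k**3 + 8*k**2 + 13*k + 6.
Set up (2)·f(k+1) − (1)·f(k) − (k**3 + 8*k**2 + 13*k + 6) = 0.
Bound: deg f ≤ 3.
Coefficient equations give f(k) = k**3 + 2*k**2 - k + 2.
Certificate R = B(k−1)f/C = (k**3 + 2*k**2 - k + 2)/((k + 1)**2*(k + 6)) gives s_k = 2**(k + 1)*(-k**3 - 2*k**2 + k - 2).
s_(k+1) − s_k = 2**(k + 1)*(-k**3 - 8*k**2 - 13*k - 6) = t_k.

s_k = 2**(k + 1)*(-k**3 - 2*k**2 + k - 2)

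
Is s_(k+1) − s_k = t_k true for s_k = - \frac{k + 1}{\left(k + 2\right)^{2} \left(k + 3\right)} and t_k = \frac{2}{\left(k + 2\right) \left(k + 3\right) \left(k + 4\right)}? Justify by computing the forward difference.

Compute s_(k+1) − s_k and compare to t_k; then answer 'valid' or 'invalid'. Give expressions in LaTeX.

Invalid: residual \frac{- 3 k - 8}{k^{5} + 14 k^{4} + 77 k^{3} + 208 k^{2} + 276 k + 144} ≠ 0.

s_(k+1) = (-k - 2)/((k + 3)**2*(k + 4))
s_(k+1) − s_k = ((k + 1)*(k + 3)*(k + 4) - (k + 2)**3)/((k + 2)**2*(k + 3)**2*(k + 4))
(s_(k+1) − s_k) − t_k = (-3*k - 8)/(k**5 + 14*k**4 + 77*k**3 + 208*k**2 + 276*k + 144)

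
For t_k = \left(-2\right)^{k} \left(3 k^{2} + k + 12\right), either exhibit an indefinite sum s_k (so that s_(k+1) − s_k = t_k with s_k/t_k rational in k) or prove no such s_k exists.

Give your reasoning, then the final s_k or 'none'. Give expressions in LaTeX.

Compute t_(k+1)/t_k: get 2*(-3*k**2 - 7*k - 16)/(3*k**2 + k + 12).
Normal form (A,B,C) = (-2, 1, k**2 + k/3 + 4).
Solve (-2)·f(k+1) − (1)·f(k) = k**2 + k/3 + 4.
From deg A=0, deg B=0, deg C=2: d=2.
Coefficient equations give f(k) = -(k**2 - k + 4)/3.
R(k) = B(k−1)·f(k)/C(k) = -(k**2 - k + 4)/(3*k**2 + k + 12); s_k = R·t_k = (-2)**k*(-k**2 + k - 4).
Verify: (-2)**k*(3*k**2 + k + 12) matches t_k.

s_k = \left(-2\right)^{k} \left(- k^{2} + k - 4\right)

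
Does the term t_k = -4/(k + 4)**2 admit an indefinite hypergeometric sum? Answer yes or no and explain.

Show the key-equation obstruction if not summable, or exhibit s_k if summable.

No; the coefficient equations for f are inconsistent.

r(k) = (k + 4)**2/(k + 5)**2 after simplifying.
Gosper form: A/B · C(k+1)/C(k) with A=k**2 + 8*k + 16, B=k**2 + 10*k + 25, C=1.
Solve (k**2 + 8*k + 16)·f(k+1) − (k**2 + 8*k + 16)·f(k) = 1.
Degrees (2,2,0) ⇒ d ≤ 0.
f = c0 ⇒ A·f(k+1) − B(k−1)·f(k) − C = -1. The system {-1 = 0} is inconsistent; no antidifference.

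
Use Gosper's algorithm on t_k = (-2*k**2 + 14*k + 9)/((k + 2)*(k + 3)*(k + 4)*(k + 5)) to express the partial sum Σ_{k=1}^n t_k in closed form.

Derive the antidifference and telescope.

S(n) = n*(n**2 + 52*n + 87)/(20*(n**3 + 12*n**2 + 47*n + 60))

Compute t_(k+1)/t_k: get (k + 2)*(14*k - 2*(k + 1)**2 + 23)/((k + 6)*(-2*k**2 + 14*k + 9)).
Take A(k)=k + 2, B(k)=k + 6, C(k)=k**2 - 7*k - 9/2.
f must satisfy (k + 2)·f(k+1) − (k + 5)·f(k) = k**2 - 7*k - 9/2.
Bound: deg f ≤ 3.
Solve for f: f(k) = -k*(k**2 + 25*k + 10)/16 (degree 3 ≤ 3).
Then R = B(k−1)f/C = -k*(k + 5)*(k**2 + 25*k + 10)/(8*(2*k**2 - 14*k - 9)), so s_k = R(k)·t_k = k*(k**2 + 25*k + 10)/(8*(k + 2)*(k + 3)*(k + 4)).
Δs = (-2*k**2 + 14*k + 9)/(k**4 + 14*k**3 + 71*k**2 + 154*k + 120), as required.
s_(n+1) = (n**3 + 28*n**2 + 63*n + 36)/(8*(n**3 + 12*n**2 + 47*n + 60)) and s_(1) = 3/40, so S(n) = n*(n**2 + 52*n + 87)/(20*(n**3 + 12*n**2 + 47*n + 60)).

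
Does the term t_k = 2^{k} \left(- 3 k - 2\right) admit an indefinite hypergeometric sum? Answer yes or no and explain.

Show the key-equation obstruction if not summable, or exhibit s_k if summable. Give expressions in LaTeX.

Yes. s_k = 2^{k} \left(4 - 3 k\right).

The ratio is 2*(3*k + 5)/(3*k + 2).
Normal form (A,B,C) = (2, 1, k + 2/3).
Solve (2)·f(k+1) − (1)·f(k) = k + 2/3.
d = 1 from the (0,0,1) case.
A polynomial solution: f(k) = (3*k - 4)/3.
R(k) = B(k−1)·f(k)/C(k) = (3*k - 4)/(3*k + 2); s_k = R·t_k = 2**k*(4 - 3*k).
Check: Δs_k = 2**k*(-3*k - 2). ✓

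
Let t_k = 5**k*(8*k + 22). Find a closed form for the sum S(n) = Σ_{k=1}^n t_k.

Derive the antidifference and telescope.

S(n) = 10*5**n*n + 25*5**n - 25

The ratio is 5*(4*k + 15)/(4*k + 11).
Factor: A=5; B=1; C=k + 11/4.
Solve (5)·f(k+1) − (1)·f(k) = k + 11/4.
Degrees (0,0,1) ⇒ d ≤ 1.
A polynomial solution: f(k) = (2*k + 3)/8.
Then R = B(k−1)f/C = (2*k + 3)/(2*(4*k + 11)), so s_k = R(k)·t_k = 5**k*(2*k + 3).
Verify: 5**k*(8*k + 22) matches t_k.
s_(n+1) = 5**(n + 1)*(2*n + 5) and s_(1) = 25, so S(n) = 10*5**n*n + 25*5**n - 25.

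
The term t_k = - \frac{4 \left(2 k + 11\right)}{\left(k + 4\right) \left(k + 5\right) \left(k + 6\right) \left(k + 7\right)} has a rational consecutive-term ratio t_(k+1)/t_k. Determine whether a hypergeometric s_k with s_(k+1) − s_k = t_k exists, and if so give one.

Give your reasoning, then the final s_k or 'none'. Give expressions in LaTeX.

Compute t_(k+1)/t_k: get (k + 4)*(2*k + 13)/((k + 8)*(2*k + 11)).
Normal form (A,B,C) = (k + 4, k + 8, k + 11/2).
Need (k + 4)·f(k+1) − (k + 7)·f(k) = k + 11/2.
From deg A=1, deg B=1, deg C=1: d=3.
Solving with deg f ≤ 3: f(k) = k*(k + 5)*(k + 10)/48.
R(k) = B(k−1)·f(k)/C(k) = k*(k + 5)*(k + 7)*(k + 10)/(24*(2*k + 11)); s_k = R·t_k = k*(-k - 10)/(6*(k**2 + 10*k + 24)).
s_(k+1) − s_k = 4*(-2*k - 11)/(k**4 + 22*k**3 + 179*k**2 + 638*k + 840) = t_k.

s_k = \frac{k \left(- k - 10\right)}{6 \left(k^{2} + 10 k + 24\right)}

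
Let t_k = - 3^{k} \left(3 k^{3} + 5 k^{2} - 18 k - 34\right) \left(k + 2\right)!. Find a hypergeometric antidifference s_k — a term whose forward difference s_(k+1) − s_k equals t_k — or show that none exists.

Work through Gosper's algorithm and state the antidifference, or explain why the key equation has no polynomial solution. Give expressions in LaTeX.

s_k = 3^{k} \left(- k^{2} + 3 k + 2\right) \left(k + 2\right)!

Ratio r(k) = 3*(3*k**4 + 23*k**3 + 43*k**2 - 41*k - 132)/(3*k**3 + 5*k**2 - 18*k - 34).
Take A(k)=3*k + 9, B(k)=1, C(k)=k**3 + 5*k**2/3 - 6*k - 34/3.
Need (3*k + 9)·f(k+1) − (1)·f(k) = k**3 + 5*k**2/3 - 6*k - 34/3.
deg f ≤ 2 (via 1,0,3).
Solve for f: f(k) = (k**2 - 3*k - 2)/3 (degree 2 ≤ 2).
So s_k = (B(k−1)f/C)·t_k = ((k**2 - 3*k - 2)/(3*k**3 + 5*k**2 - 18*k - 34))·t_k = 3**k*(-k**2 + 3*k + 2)*factorial(k + 2).
Check: Δs_k = -3**k*(3*k**3 + 5*k**2 - 18*k - 34)*factorial(k + 2). ✓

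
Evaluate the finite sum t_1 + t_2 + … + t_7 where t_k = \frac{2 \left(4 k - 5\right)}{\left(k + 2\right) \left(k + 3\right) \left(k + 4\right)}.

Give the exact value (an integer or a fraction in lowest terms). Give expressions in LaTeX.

Compute t_(k+1)/t_k: get (k + 2)*(4*k - 1)/((k + 5)*(4*k - 5)).
Take A(k)=k + 2, B(k)=k + 5, C(k)=k - 5/4.
Set up (k + 2)·f(k+1) − (k + 4)·f(k) − (k - 5/4) = 0.
deg f ≤ 2 (via 1,1,1).
Solve for f: f(k) = k*(k - 11)/16 (degree 2 ≤ 2).
Then R = B(k−1)f/C = k*(k - 11)*(k + 4)/(4*(4*k - 5)), so s_k = R(k)·t_k = k*(k - 11)/(2*(k + 2)*(k + 3)).
s_(k+1) − s_k = 2*(4*k - 5)/(k**3 + 9*k**2 + 26*k + 24) = t_k.
Evaluate s at k=8 and k=1: -6/55 and -5/12; difference 203/660.

Σ = 203/660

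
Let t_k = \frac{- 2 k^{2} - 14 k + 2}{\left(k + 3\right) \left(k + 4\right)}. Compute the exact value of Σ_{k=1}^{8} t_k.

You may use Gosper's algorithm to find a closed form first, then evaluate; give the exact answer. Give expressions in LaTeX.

Σ = -35/3

r(k) = (k + 3)*(7*k + (k + 1)**2 + 6)/((k + 5)*(k**2 + 7*k - 1)) after simplifying.
Factor: A=k + 3; B=k + 5; C=k**2 + 7*k - 1.
Key eq: (k + 3)·f(k+1) = (k + 4)·f(k) + (k**2 + 7*k - 1).
From deg A=1, deg B=1, deg C=2: d=2.
A polynomial solution: f(k) = k*(3*k - 4)/3.
Get s_k = R·t_k = 2*k*(4 - 3*k)/(3*(k + 3)) with R(k) = B(k−1)f(k)/C(k) = k*(k + 4)*(3*k - 4)/(3*(k**2 + 7*k - 1)).
Check: Δs_k = 2*(-k**2 - 7*k + 1)/(k**2 + 7*k + 12). ✓
Sum = s_(9) − s_(1); s_(9) = -23/2, s_(1) = 1/6 ⇒ -35/3.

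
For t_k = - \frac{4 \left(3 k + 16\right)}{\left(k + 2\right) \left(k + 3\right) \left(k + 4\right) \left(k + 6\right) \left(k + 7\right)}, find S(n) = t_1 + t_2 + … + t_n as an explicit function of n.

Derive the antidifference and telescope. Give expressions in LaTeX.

Ratio r(k) = (k + 2)*(k + 6)*(3*k + 19)/((k + 5)*(k + 8)*(3*k + 16)).
Factor: A=k + 2; B=k + 8; C=k**2 + 31*k/3 + 80/3.
Need (k + 2)·f(k+1) − (k + 7)·f(k) = k**2 + 31*k/3 + 80/3.
Bound: deg f ≤ 5.
Match coefficients ⇒ f(k) = k*(k + 4)*(k + 5)*(k**2 + 11*k + 36)/108.
R(k) = B(k−1)·f(k)/C(k) = k*(k + 4)*(k + 7)*(k**2 + 11*k + 36)/(36*(3*k + 16)); s_k = R·t_k = k*(-k**2 - 11*k - 36)/(9*(k**3 + 11*k**2 + 36*k + 36)).
Verify: 4*(-3*k - 16)/(k**5 + 22*k**4 + 185*k**3 + 740*k**2 + 1404*k + 1008) matches t_k.
s_(n+1) = (-n**3 - 14*n**2 - 61*n - 48)/(9*(n**3 + 14*n**2 + 61*n + 84)) and s_(1) = -4/63, so S(n) = n*(-n**2 - 14*n - 61)/(21*(n**3 + 14*n**2 + 61*n + 84)).

S(n) = \frac{n \left(- n^{2} - 14 n - 61\right)}{21 \left(n^{3} + 14 n^{2} + 61 n + 84\right)}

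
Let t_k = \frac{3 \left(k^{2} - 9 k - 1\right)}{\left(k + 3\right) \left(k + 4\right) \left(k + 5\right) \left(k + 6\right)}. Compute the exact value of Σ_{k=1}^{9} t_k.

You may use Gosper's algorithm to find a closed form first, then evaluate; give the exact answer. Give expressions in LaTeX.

r(k) = (k + 3)*(9*k - (k + 1)**2 + 10)/((k + 7)*(-k**2 + 9*k + 1)) after simplifying.
Factor: A=k + 3; B=k + 7; C=k**2 - 9*k - 1.
Need (k + 3)·f(k+1) − (k + 6)·f(k) = k**2 - 9*k - 1.
From deg A=1, deg B=1, deg C=2: d=3.
Coefficient equations give f(k) = -k*(k**2 + 192*k - 133)/180.
Certificate R = B(k−1)f/C = -k*(k + 6)*(k**2 + 192*k - 133)/(180*(k**2 - 9*k - 1)) gives s_k = k*(-k**2 - 192*k + 133)/(60*(k + 3)*(k + 4)*(k + 5)).
s_(k+1) − s_k = 3*(k**2 - 9*k - 1)/(k**4 + 18*k**3 + 119*k**2 + 342*k + 360) = t_k.
Σ_(k=1)^(9) t_k = s_(10) − s_(1) = -629/5460 − (-1/120) = -389/3640.

Σ = -389/3640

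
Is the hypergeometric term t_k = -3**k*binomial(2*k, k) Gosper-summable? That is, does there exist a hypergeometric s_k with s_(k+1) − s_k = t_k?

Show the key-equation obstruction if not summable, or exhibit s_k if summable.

r(k) = 6*(2*k + 1)/(k + 1) after simplifying.
Normal form (A,B,C) = (12*k + 6, k + 1, 1).
Key eq: (12*k + 6)·f(k+1) = (k)·f(k) + (1).
From deg A=1, deg B=1, deg C=0: d=-1.
Negative degree bound (-1): no f exists, t_k not Gosper-summable.

No — negative degree bound, so no certificate f.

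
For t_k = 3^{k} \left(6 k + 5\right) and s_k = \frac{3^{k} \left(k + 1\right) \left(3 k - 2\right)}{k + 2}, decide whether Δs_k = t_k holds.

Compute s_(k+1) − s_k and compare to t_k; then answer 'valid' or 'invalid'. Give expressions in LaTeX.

s_(k+1) = 3**(k + 1)*(k + 2)*(3*k + 1)/(k + 3)
s_(k+1) − s_k = 3**k*(6*k**3 + 29*k**2 + 47*k + 18)/(k**2 + 5*k + 6)
(s_(k+1) − s_k) − t_k = 3**k*(-6*k**2 - 14*k - 12)/(k**2 + 5*k + 6)

Invalid: residual \frac{3^{k} \left(- 6 k^{2} - 14 k - 12\right)}{k^{2} + 5 k + 6} ≠ 0.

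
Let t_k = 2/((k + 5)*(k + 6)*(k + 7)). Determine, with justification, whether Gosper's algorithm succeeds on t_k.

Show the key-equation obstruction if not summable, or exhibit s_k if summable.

The ratio is (k + 5)/(k + 8).
So A=k + 5 and B=k + 8, with C=1.
f must satisfy (k + 5)·f(k+1) − (k + 7)·f(k) = 1.
deg f ≤ 2 (via 1,1,0).
Solve for f: f(k) = k*(k + 11)/60 (degree 2 ≤ 2).
R(k) = B(k−1)·f(k)/C(k) = k*(k + 7)*(k + 11)/60; s_k = R·t_k = k*(k + 11)/(30*(k + 5)*(k + 6)).
Δs = 2/(k**3 + 18*k**2 + 107*k + 210), as required.

Yes. s_k = k*(k + 11)/(30*(k + 5)*(k + 6)).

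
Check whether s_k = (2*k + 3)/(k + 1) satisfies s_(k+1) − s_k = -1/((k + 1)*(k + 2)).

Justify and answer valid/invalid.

valid (s_(k+1) − s_k reduces to t_k)

s_(k+1) = (2*k + 5)/(k + 2)
s_(k+1) − s_k = -1/(k**2 + 3*k + 2)
(s_(k+1) − s_k) − t_k = 0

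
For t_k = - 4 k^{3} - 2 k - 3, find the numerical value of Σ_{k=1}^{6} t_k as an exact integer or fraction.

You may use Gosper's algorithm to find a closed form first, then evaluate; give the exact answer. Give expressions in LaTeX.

Σ = -1824

Ratio r(k) = (2*k + 4*(k + 1)**3 + 5)/(4*k**3 + 2*k + 3).
A = 1, B = 1, C = k**3 + k/2 + 3/4.
Solve (1)·f(k+1) − (1)·f(k) = k**3 + k/2 + 3/4.
d = 4 from the (0,0,3) case.
Coefficient equations give f(k) = k*(k**3 - 2*k**2 + 2*k + 2)/4.
Then R = B(k−1)f/C = k*(k**3 - 2*k**2 + 2*k + 2)/(4*k**3 + 2*k + 3), so s_k = R(k)·t_k = k*(-k**3 + 2*k**2 - 2*k - 2).
Δs = -4*k**3 - 2*k - 3, as required.
Evaluate s at k=7 and k=1: -1827 and -3; difference -1824.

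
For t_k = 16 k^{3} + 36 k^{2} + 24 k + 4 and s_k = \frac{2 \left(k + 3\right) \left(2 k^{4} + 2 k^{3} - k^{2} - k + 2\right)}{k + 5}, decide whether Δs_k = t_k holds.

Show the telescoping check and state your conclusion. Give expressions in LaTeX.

Invalid: residual \frac{4 \left(- 6 k^{4} - 56 k^{3} - 103 k^{2} - 63 k - 8\right)}{k^{2} + 11 k + 30} ≠ 0.

s_(k+1) = 2*(2*k**5 + 18*k**4 + 57*k**3 + 79*k**2 + 48*k + 16)/(k + 6)
s_(k+1) − s_k = 4*(4*k**5 + 47*k**4 + 169*k**3 + 234*k**2 + 128*k + 22)/(k**2 + 11*k + 30)
(s_(k+1) − s_k) − t_k = 4*(-6*k**4 - 56*k**3 - 103*k**2 - 63*k - 8)/(k**2 + 11*k + 30)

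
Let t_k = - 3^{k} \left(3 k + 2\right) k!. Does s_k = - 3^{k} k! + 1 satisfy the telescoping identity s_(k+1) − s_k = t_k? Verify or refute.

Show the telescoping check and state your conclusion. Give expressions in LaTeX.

s_(k+1) = -3**(k + 1)*factorial(k + 1) + 1
s_(k+1) − s_k = -3**k*(3*k + 2)*factorial(k)
(s_(k+1) − s_k) − t_k = 0

valid (s_(k+1) − s_k reduces to t_k)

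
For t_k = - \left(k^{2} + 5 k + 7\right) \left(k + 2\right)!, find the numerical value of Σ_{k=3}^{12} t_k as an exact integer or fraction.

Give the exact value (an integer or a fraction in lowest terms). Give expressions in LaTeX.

Σ = -19615115519400

Compute t_(k+1)/t_k: get (k + 3)*(5*k + (k + 1)**2 + 12)/(k**2 + 5*k + 7).
Factor: A=k + 3; B=1; C=k**2 + 5*k + 7.
Need (k + 3)·f(k+1) − (1)·f(k) = k**2 + 5*k + 7.
From deg A=1, deg B=0, deg C=2: d=1.
A polynomial solution: f(k) = k + 2.
Then R = B(k−1)f/C = (k + 2)/(k**2 + 5*k + 7), so s_k = R(k)·t_k = -(k + 2)*factorial(k + 2).
Check: Δs_k = -(k**2 + 5*k + 7)*factorial(k + 2). ✓
Sum = s_(13) − s_(3); s_(13) = -19615115520000, s_(3) = -600 ⇒ -19615115519400.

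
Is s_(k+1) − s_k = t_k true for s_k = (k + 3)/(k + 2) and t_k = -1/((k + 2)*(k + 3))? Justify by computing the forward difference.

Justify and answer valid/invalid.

valid; difference matches t_k

s_(k+1) = (k + 4)/(k + 3)
s_(k+1) − s_k = -1/(k**2 + 5*k + 6)
(s_(k+1) − s_k) − t_k = 0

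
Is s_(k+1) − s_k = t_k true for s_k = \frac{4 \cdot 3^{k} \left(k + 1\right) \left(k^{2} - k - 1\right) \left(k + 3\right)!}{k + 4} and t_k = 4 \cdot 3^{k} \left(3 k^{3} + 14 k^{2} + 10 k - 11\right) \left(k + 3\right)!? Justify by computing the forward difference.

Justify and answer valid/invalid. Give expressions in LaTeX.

Invalid: residual - \frac{12 \cdot 3^{k} \left(3 k^{4} + 26 k^{3} + 65 k^{2} + 30 k - 43\right) \left(k + 3\right)!}{\left(k + 4\right) \left(k + 5\right)} ≠ 0.

s_(k+1) = 12*3**k*(k + 2)*(k**2 + k - 1)*factorial(k + 4)/(k + 5)
s_(k+1) − s_k = 4*3**k*(3*k**5 + 32*k**4 + 118*k**3 + 164*k**2 + 11*k - 91)*factorial(k + 3)/((k + 4)*(k + 5))
(s_(k+1) − s_k) − t_k = -12*3**k*(3*k**4 + 26*k**3 + 65*k**2 + 30*k - 43)*factorial(k + 3)/((k + 4)*(k + 5))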